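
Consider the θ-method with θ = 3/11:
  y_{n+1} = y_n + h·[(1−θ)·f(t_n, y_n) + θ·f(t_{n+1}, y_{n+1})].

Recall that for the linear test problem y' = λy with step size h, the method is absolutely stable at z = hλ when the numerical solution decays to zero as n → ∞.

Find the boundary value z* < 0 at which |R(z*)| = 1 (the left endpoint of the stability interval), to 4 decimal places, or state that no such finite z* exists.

Set f=λy, z=hλ:
  y_{n+1} = y_n + z·[8/11·y_n + 3/11·y_{n+1}] ⇒ (1 − 3/11z)y_{n+1} = (1 + 8/11z)y_n
  Hence R(z) = (1 + 8/11z)/(1 − 3/11z).

Need |R(x)|<1, x<0.
x=-1.56: |R|=0.0944
R=−1: 1+8/11x = −1+3/11x ⇒ -5/11x=2 ⇒ x=2/(-5/11)=-4.4000
Confirm numerically:
  x=-2.821: |R|=0.59436 <1
  x=-2.799: |R|=0.58731 <1
  x=-2.113: |R|=0.34050 <1
  x=-4.673: |R|=1.05456 >1
  x=-4.540: |R|=1.02843 >1
  x=-4.528: |R|=1.02603 >1
Interval (-4.4000, 0).

z* = -4.4000.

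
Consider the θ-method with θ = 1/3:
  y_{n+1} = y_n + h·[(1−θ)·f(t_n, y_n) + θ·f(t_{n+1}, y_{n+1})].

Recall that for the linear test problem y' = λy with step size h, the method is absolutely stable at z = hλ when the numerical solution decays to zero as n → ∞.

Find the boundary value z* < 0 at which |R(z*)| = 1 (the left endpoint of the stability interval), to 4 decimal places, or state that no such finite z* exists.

On y'=λy, z=hλ:
  y_{n+1} = y_n + z·[2/3·y_n + 1/3·y_{n+1}] ⇒ (1 − 1/3z)y_{n+1} = (1 + 2/3z)y_n
  R(z) = (1 + 2/3z)/(1 − 1/3z).

Boundary: |R(x)|=1, x<0.
x=-1.32: |R|=0.0833
R=−1: 1+2/3x = −1+1/3x ⇒ -1/3x=2 ⇒ x=2/(-1/3)=-6.0000
Confirm numerically:
  x=-4.418: |R|=0.78673 <1
  x=-4.366: |R|=0.77817 <1
  x=-3.818: |R|=0.67996 <1
  x=-6.312: |R|=1.03351 >1
  x=-6.088: |R|=1.00968 >1
  x=-6.049: |R|=1.00541 >1
Interval (-6.0000, 0).

z* = -6.0000.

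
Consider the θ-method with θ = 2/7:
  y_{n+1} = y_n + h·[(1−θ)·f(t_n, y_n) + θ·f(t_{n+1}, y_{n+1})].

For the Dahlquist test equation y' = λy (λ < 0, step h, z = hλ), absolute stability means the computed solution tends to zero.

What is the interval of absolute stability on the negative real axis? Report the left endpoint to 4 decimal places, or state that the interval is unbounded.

z∈(-4.6667,0).

Test eqn y'=λy, z=hλ:
  y_{n+1} = y_n + z·[5/7·y_n + 2/7·y_{n+1}] ⇒ (1 − 2/7z)y_{n+1} = (1 + 5/7z)y_n
  ⇒ R(z) = (1 + 5/7z)/(1 − 2/7z).

Boundary: |R(x)|=1, x<0.
x=-1.55: |R|=0.0743
R=−1: 1+5/7x = −1+2/7x ⇒ -3/7x=2 ⇒ x=2/(-3/7)=-4.6667
Confirm numerically:
  x=-3.670: |R|=0.79149 <1
  x=-3.491: |R|=0.74775 <1
  x=-3.145: |R|=0.65651 <1
  x=-5.026: |R|=1.06322 >1
  x=-4.706: |R|=1.00719 >1
Stable set (-4.6667, 0).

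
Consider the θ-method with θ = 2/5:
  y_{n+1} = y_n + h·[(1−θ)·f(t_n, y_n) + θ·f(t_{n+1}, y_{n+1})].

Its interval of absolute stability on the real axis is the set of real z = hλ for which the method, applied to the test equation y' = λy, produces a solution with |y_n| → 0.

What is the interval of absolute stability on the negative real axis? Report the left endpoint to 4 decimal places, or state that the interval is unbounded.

Test eqn y'=λy, z=hλ:
  y_{n+1} = y_n + z·[3/5·y_n + 2/5·y_{n+1}] ⇒ (1 − 2/5z)y_{n+1} = (1 + 3/5z)y_n
  R(z) = (1 + 3/5z)/(1 − 2/5z).

Need |R(x)|<1, x<0.
x=-0.64: |R|=0.4904
R=−1: 1+3/5x = −1+2/5x ⇒ -1/5x=2 ⇒ x=2/(-1/5)=-10.0000
Confirm numerically:
  x=-9.042: |R|=0.95850 <1
  x=-8.671: |R|=0.94052 <1
  x=-6.188: |R|=0.78062 <1
  x=-6.086: |R|=0.77207 <1
  x=-10.387: |R|=1.01502 >1
  x=-10.062: |R|=1.00247 >1
So |R|<1 on (-10.0000, 0).

z∈(-10.0000,0).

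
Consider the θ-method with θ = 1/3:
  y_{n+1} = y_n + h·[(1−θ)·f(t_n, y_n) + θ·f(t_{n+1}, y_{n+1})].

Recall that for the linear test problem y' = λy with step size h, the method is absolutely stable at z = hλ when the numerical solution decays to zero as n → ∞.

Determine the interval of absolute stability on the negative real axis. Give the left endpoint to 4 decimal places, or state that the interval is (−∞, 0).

Set f=λy, z=hλ:
  y_{n+1} = y_n + z·[2/3·y_n + 1/3·y_{n+1}] ⇒ (1 − 1/3z)y_{n+1} = (1 + 2/3z)y_n
  ⇒ R(z) = (1 + 2/3z)/(1 − 1/3z).

Solve |R(x)|<1 on ℝ⁻.
x=-0.83: |R|=0.3499
R=−1: 1+2/3x = −1+1/3x ⇒ -1/3x=2 ⇒ x=2/(-1/3)=-6.0000
Confirm numerically:
  x=-5.886: |R|=0.98717 <1
  x=-5.376: |R|=0.92550 <1
  x=-5.234: |R|=0.90697 <1
  x=-5.084: |R|=0.88669 <1
  x=-6.373: |R|=1.03980 >1
  x=-6.041: |R|=1.00453 >1
So |R|<1 on (-6.0000, 0).

z∈(-6.0000,0).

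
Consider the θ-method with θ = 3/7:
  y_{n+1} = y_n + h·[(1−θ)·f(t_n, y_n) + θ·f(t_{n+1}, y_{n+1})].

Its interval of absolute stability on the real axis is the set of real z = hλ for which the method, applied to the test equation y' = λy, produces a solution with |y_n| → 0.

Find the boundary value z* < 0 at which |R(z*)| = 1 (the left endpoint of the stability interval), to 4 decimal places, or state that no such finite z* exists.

Set f=λy, z=hλ:
  y_{n+1} = y_n + z·[4/7·y_n + 3/7·y_{n+1}] ⇒ (1 − 3/7z)y_{n+1} = (1 + 4/7z)y_n
  Hence R(z) = (1 + 4/7z)/(1 − 3/7z).

Need |R(x)|<1, x<0.
x=-1.7: |R|=0.0165
R=−1: 1+4/7x = −1+3/7x ⇒ -1/7x=2 ⇒ x=2/(-1/7)=-14.0000
Confirm numerically:
  x=-13.814: |R|=0.99616 <1
  x=-8.628: |R|=0.83664 <1
  x=-7.603: |R|=0.78540 <1
  x=-14.597: |R|=1.01175 >1
  x=-14.588: |R|=1.01158 >1
Stable set (-14.0000, 0).

left endpoint -14.0000.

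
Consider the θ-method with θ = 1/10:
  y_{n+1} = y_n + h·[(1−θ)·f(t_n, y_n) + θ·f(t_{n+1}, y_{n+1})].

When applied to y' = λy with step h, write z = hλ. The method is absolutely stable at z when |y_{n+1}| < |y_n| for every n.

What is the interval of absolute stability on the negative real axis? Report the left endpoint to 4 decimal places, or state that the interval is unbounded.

Set f=λy, z=hλ:
  y_{n+1} = y_n + z·[9/10·y_n + 1/10·y_{n+1}] ⇒ (1 − 1/10z)y_{n+1} = (1 + 9/10z)y_n
  so R(z) = (1 + 9/10z)/(1 − 1/10z).

Solve |R(x)|<1 on ℝ⁻.
x=-0.61: |R|=0.4251
R=−1: 1+9/10x = −1+1/10x ⇒ -4/5x=2 ⇒ x=2/(-4/5)=-2.5000
Confirm numerically:
  x=-2.466: |R|=0.97818 <1
  x=-2.359: |R|=0.90873 <1
  x=-1.336: |R|=0.17855 <1
  x=-1.044: |R|=0.05469 <1
  x=-2.770: |R|=1.16915 >1
  x=-2.587: |R|=1.05530 >1
  x=-2.580: |R|=1.05087 >1
Stable set (-2.5000, 0).

(-2.5000, 0).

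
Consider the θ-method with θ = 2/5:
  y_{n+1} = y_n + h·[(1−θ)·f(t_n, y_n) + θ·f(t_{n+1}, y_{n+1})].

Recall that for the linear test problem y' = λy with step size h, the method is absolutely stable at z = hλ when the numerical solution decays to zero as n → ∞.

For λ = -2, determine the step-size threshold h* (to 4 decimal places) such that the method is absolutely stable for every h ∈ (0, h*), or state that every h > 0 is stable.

With y'=λy (z=hλ):
  y_{n+1} = y_n + z·[3/5·y_n + 2/5·y_{n+1}] ⇒ (1 − 2/5z)y_{n+1} = (1 + 3/5z)y_n
  Hence R(z) = (1 + 3/5z)/(1 − 2/5z).

Boundary: |R(x)|=1, x<0.
x=-0.52: |R|=0.5695
R=−1: 1+3/5x = −1+2/5x ⇒ -1/5x=2 ⇒ x=2/(-1/5)=-10.0000
Confirm numerically:
  x=-8.635: |R|=0.93871 <1
  x=-8.559: |R|=0.93485 <1
  x=-7.315: |R|=0.86322 <1
  x=-5.879: |R|=0.75409 <1
  x=-10.549: |R|=1.02104 >1
  x=-10.385: |R|=1.01494 >1
  x=-10.364: |R|=1.01415 >1
Stable set (-10.0000, 0).

(-10.0000,0); λ=-2 ⇒ h* = (10)/2 = 5.0000.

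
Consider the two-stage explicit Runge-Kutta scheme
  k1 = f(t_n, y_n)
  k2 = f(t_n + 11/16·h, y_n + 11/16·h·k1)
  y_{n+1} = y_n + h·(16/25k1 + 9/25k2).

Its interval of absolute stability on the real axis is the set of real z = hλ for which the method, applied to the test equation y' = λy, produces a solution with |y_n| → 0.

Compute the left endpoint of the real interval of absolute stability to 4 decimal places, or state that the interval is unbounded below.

left endpoint -4.0404.

On y'=λy, z=hλ:
  k1=λy_n ⇒ h·k1=z·y_n;  k2=λ(1+11/16z)y_n ⇒ h·k2=z(1+11/16z)y_n
  y_{n+1}/y_n = 1 + 16/25z + 9/25z(1+11/16z) = 1 + z + 99/400z²
  ⇒ R(z) = 1 + z + 99/400z².

Find x<0 with |R(x)|<1.
x=-1.46: |R|=0.0676
R=1: x+99/400x²=0 ⇒ x=−400/99=-4.0404; min R=1−1/(4·99/400)=-0.0101>−1
Confirm numerically:
  x=-3.907: |R|=0.87100 <1
  x=-3.500: |R|=0.53187 <1
  x=-3.399: |R|=0.46042 <1
  x=-4.636: |R|=1.68339 >1
  x=-4.120: |R|=1.08116 >1
Interval (-4.0404, 0).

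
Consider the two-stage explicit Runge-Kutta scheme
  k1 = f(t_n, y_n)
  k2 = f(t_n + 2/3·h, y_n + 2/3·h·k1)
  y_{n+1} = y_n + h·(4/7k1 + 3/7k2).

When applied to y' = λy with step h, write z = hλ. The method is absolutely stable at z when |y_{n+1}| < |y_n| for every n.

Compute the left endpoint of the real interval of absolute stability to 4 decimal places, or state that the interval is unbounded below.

With y'=λy (z=hλ):
  k1=λy_n ⇒ h·k1=z·y_n;  k2=λ(1+2/3z)y_n ⇒ h·k2=z(1+2/3z)y_n
  y_{n+1}/y_n = 1 + 4/7z + 3/7z(1+2/3z) = 1 + z + 2/7z²
  R(z) = 1 + z + 2/7z².

Boundary: |R(x)|=1, x<0.
x=-1.42: |R|=0.1561
R=1: x+2/7x²=0 ⇒ x=−7/2=-3.5000; min R=1−1/(4·2/7)=0.1250>−1
Confirm numerically:
  x=-3.038: |R|=0.59898 <1
  x=-2.943: |R|=0.53164 <1
  x=-2.478: |R|=0.27642 <1
  x=-2.074: |R|=0.15499 <1
  x=-3.962: |R|=1.52298 >1
  x=-3.683: |R|=1.19257 >1
  x=-3.546: |R|=1.04660 >1
Stable set (-3.5000, 0).

z* = -3.5000.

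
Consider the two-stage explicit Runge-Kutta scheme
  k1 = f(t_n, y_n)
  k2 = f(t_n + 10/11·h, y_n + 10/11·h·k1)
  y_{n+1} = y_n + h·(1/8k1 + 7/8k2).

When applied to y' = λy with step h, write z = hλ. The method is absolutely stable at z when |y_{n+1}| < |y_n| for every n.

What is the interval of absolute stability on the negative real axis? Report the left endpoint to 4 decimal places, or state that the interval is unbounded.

(-1.2571, 0).

Set f=λy, z=hλ:
  k1=λy_n ⇒ h·k1=z·y_n;  k2=λ(1+10/11z)y_n ⇒ h·k2=z(1+10/11z)y_n
  y_{n+1}/y_n = 1 + 1/8z + 7/8z(1+10/11z) = 1 + z + 35/44z²
  so R(z) = 1 + z + 35/44z².

Find x<0 with |R(x)|<1.
x=-1.34: |R|=1.0883
R=1: x+35/44x²=0 ⇒ x=−44/35=-1.2571; min R=1−1/(4·35/44)=0.6857>−1
Confirm numerically:
  x=-0.859: |R|=0.72795 <1
  x=-0.675: |R|=0.68743 <1
  x=-0.617: |R|=0.68582 <1
  x=-1.641: |R|=1.50106 >1
  x=-1.520: |R|=1.31782 >1
  x=-1.342: |R|=1.09059 >1
So |R|<1 on (-1.2571, 0).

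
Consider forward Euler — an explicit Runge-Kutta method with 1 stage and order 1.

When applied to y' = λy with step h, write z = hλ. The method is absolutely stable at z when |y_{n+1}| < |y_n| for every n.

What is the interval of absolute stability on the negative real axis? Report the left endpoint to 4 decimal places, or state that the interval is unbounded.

(-2.0000, 0).

Test eqn y'=λy, z=hλ:
  order 1, 1-stage ⇒ R(z)=1+z
  (e.g. R(-1.32)=-0.32000, |R|=0.32000)

Boundary: |R(x)|=1, x<0.
x=-1.32: |R|=0.3200
|R(-2.36)|=1.3600 |R(-1.84)|=0.8400 |R(-0.67)|=0.3300
Bisect:
  x_lo=-2.4182 |R|=1.4182  x_hi=-0.0794 |R|=0.9206
  mid=-1.24880 |R|=0.24880 →hi
  mid=-1.83350 |R|=0.83350 →hi
  mid=-2.12584 |R|=1.12584 →lo
  mid=-1.97967 |R|=0.97967 →hi
  mid=-2.05276 |R|=1.05276 →lo
  mid=-2.01621 |R|=1.01621 →lo
  mid=-1.99794 |R|=0.99794 →hi
  mid=-2.00708 |R|=1.00708 →lo
  mid=-2.00251 |R|=1.00251 →lo
  ...
  [-2.00008,-1.99994] ⇒ x*=-2.0000
So |R|<1 on (-2.0000, 0).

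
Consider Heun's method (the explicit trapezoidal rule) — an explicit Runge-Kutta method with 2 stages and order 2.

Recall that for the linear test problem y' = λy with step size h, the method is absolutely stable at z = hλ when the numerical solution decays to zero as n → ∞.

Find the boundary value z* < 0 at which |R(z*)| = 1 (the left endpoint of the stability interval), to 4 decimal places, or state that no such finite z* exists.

On y'=λy, z=hλ:
  order 2, 2-stage ⇒ R(z)=1+z+z^2/2
  (e.g. R(-0.3)=0.74500, |R|=0.74500)

Solve |R(x)|<1 on ℝ⁻.
x=-0.3: |R|=0.7450
|R(-1.51)|=0.6300 |R(-1.11)|=0.5060 |R(-1.03)|=0.5005
Bisect:
  x_lo=-2.6782 |R|=1.9082  x_hi=-0.1316 |R|=0.8770
  mid=-1.40493 |R|=0.58198 →hi
  mid=-2.04157 |R|=1.04243 →lo
  mid=-1.72325 |R|=0.76154 →hi
  mid=-1.88241 |R|=0.88932 →hi
  mid=-1.96199 |R|=0.96271 →hi
  mid=-2.00178 |R|=1.00178 →lo
  mid=-1.98188 |R|=0.98205 →hi
  ...
  [-2.00007,-1.99991] ⇒ x*=-2.0000
Interval (-2.0000, 0).

left endpoint -2.0000.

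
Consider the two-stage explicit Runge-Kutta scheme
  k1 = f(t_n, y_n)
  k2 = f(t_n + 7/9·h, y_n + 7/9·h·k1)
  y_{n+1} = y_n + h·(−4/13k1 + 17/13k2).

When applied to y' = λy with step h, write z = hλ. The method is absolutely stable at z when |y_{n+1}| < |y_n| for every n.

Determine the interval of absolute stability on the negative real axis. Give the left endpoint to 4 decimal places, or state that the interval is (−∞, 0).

Set f=λy, z=hλ:
  k1=λy_n ⇒ h·k1=z·y_n;  k2=λ(1+7/9z)y_n ⇒ h·k2=z(1+7/9z)y_n
  y_{n+1}/y_n = 1 − 4/13z + 17/13z(1+7/9z) = 1 + z + 119/117z²
  so R(z) = 1 + z + 119/117z².

Boundary: |R(x)|=1, x<0.
x=-0.92: |R|=0.9409
R=1: x+119/117x²=0 ⇒ x=−117/119=-0.9832; min R=1−1/(4·119/117)=0.7542>−1
Confirm numerically:
  x=-0.957: |R|=0.97450 <1
  x=-0.925: |R|=0.94525 <1
  x=-0.473: |R|=0.75455 <1
  x=-1.317: |R|=1.44714 >1
  x=-1.160: |R|=1.20860 >1
  x=-1.098: |R|=1.12821 >1
So |R|<1 on (-0.9832, 0).

z∈(-0.9832,0).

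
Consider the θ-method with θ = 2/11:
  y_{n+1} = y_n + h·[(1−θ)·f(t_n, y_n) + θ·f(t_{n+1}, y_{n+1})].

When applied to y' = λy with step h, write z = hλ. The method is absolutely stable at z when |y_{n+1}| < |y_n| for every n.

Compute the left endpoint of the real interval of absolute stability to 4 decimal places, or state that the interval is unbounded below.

Test eqn y'=λy, z=hλ:
  y_{n+1} = y_n + z·[9/11·y_n + 2/11·y_{n+1}] ⇒ (1 − 2/11z)y_{n+1} = (1 + 9/11z)y_n
  ⇒ R(z) = (1 + 9/11z)/(1 − 2/11z).

Need |R(x)|<1, x<0.
x=-1.53: |R|=0.1970
R=−1: 1+9/11x = −1+2/11x ⇒ -7/11x=2 ⇒ x=2/(-7/11)=-3.1429
Confirm numerically:
  x=-2.227: |R|=0.58516 <1
  x=-1.949: |R|=0.43905 <1
  x=-1.819: |R|=0.36692 <1
  x=-1.341: |R|=0.07813 <1
  x=-3.629: |R|=1.18638 >1
  x=-3.591: |R|=1.17253 >1
  x=-3.194: |R|=1.02059 >1
Interval (-3.1429, 0).

left endpoint -3.1429.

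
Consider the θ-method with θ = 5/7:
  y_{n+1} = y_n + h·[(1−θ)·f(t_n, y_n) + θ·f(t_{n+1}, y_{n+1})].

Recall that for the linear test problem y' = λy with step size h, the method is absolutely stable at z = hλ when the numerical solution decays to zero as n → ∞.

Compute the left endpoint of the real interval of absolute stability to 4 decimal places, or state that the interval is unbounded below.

Set f=λy, z=hλ:
  y_{n+1} = y_n + z·[2/7·y_n + 5/7·y_{n+1}] ⇒ (1 − 5/7z)y_{n+1} = (1 + 2/7z)y_n
  so R(z) = (1 + 2/7z)/(1 − 5/7z).

Solve |R(x)|<1 on ℝ⁻.
x=-0.67: |R|=0.5469
x=-2: |R|=0.1765
x=-10: |R|=0.2281
x=-100: |R|=0.3807
θ=5/7≥1/2 ⇒ |1+2/7x|<|1−5/7x| ∀x<0 ⇒ interval (−∞,0).

interval (−∞, 0).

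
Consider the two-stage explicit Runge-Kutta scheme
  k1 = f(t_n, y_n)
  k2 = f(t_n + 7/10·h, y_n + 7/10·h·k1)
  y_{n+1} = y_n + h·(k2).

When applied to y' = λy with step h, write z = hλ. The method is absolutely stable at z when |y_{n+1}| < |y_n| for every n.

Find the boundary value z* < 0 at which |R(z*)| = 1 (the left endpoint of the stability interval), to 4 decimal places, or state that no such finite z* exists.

left endpoint -1.4286.

Set f=λy, z=hλ:
  k1=λy_n ⇒ h·k1=z·y_n;  k2=λ(1+7/10z)y_n ⇒ h·k2=z(1+7/10z)y_n
  y_{n+1}/y_n = 1 + z(1+7/10z) = 1 + z + 7/10z²
  Hence R(z) = 1 + z + 7/10z².

Find x<0 with |R(x)|<1.
x=-0.33: |R|=0.7462
R=1: x+7/10x²=0 ⇒ x=−10/7=-1.4286; min R=1−1/(4·7/10)=0.6429>−1
Confirm numerically:
  x=-1.346: |R|=0.92220 <1
  x=-1.297: |R|=0.88055 <1
  x=-0.905: |R|=0.66832 <1
  x=-0.590: |R|=0.65367 <1
  x=-1.713: |R|=1.34106 >1
  x=-1.668: |R|=1.27956 >1
Stable set (-1.4286, 0).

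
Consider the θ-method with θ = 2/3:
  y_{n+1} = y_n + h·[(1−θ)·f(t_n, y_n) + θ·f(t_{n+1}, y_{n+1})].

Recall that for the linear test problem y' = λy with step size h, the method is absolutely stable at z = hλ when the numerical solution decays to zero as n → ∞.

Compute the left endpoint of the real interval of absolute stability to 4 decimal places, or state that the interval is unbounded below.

interval (−∞, 0).

On y'=λy, z=hλ:
  y_{n+1} = y_n + z·[1/3·y_n + 2/3·y_{n+1}] ⇒ (1 − 2/3z)y_{n+1} = (1 + 1/3z)y_n
  ⇒ R(z) = (1 + 1/3z)/(1 − 2/3z).

Solve |R(x)|<1 on ℝ⁻.
x=-1.75: |R|=0.1923
x=-2: |R|=0.1429
x=-10: |R|=0.3043
x=-100: |R|=0.4778
θ=2/3≥1/2 ⇒ |1+1/3x|<|1−2/3x| ∀x<0 ⇒ stable on all of ℝ⁻.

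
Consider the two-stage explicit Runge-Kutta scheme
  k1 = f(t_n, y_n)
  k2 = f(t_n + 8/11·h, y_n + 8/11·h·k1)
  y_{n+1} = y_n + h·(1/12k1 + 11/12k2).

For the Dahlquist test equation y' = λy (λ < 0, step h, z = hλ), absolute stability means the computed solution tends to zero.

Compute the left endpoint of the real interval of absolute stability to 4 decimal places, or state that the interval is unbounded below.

left endpoint -1.5000.

On y'=λy, z=hλ:
  k1=λy_n ⇒ h·k1=z·y_n;  k2=λ(1+8/11z)y_n ⇒ h·k2=z(1+8/11z)y_n
  y_{n+1}/y_n = 1 + 1/12z + 11/12z(1+8/11z) = 1 + z + 2/3z²
  so R(z) = 1 + z + 2/3z².

Solve |R(x)|<1 on ℝ⁻.
x=-0.41: |R|=0.7021
R=1: x+2/3x²=0 ⇒ x=−3/2=-1.5000; min R=1−1/(4·2/3)=0.6250>−1
Confirm numerically:
  x=-1.315: |R|=0.83782 <1
  x=-1.049: |R|=0.68460 <1
  x=-0.799: |R|=0.62660 <1
  x=-0.642: |R|=0.63278 <1
  x=-1.708: |R|=1.23684 >1
  x=-1.553: |R|=1.05487 >1
Stable set (-1.5000, 0).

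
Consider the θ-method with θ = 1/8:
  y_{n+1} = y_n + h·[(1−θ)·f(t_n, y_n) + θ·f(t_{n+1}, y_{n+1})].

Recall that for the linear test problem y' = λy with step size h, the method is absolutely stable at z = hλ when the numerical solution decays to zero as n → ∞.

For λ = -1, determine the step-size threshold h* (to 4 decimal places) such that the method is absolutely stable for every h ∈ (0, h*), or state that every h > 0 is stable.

With y'=λy (z=hλ):
  y_{n+1} = y_n + z·[7/8·y_n + 1/8·y_{n+1}] ⇒ (1 − 1/8z)y_{n+1} = (1 + 7/8z)y_n
  R(z) = (1 + 7/8z)/(1 − 1/8z).

Need |R(x)|<1, x<0.
x=-1.77: |R|=0.4493
R=−1: 1+7/8x = −1+1/8x ⇒ -3/4x=2 ⇒ x=2/(-3/4)=-2.6667
Confirm numerically:
  x=-1.893: |R|=0.53078 <1
  x=-1.458: |R|=0.23324 <1
  x=-1.356: |R|=0.15947 <1
  x=-3.014: |R|=1.18921 >1
  x=-2.963: |R|=1.16218 >1
  x=-2.751: |R|=1.04707 >1
Interval (-2.6667, 0).

(-2.6667,0); λ=-1 ⇒ h* = (8/3)/1 = 2.6667.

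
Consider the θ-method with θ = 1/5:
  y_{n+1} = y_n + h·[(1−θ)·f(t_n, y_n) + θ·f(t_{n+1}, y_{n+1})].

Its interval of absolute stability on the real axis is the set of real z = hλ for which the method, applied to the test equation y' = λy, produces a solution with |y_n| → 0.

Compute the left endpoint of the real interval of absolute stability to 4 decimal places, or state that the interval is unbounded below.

left endpoint -3.3333.

On y'=λy, z=hλ:
  y_{n+1} = y_n + z·[4/5·y_n + 1/5·y_{n+1}] ⇒ (1 − 1/5z)y_{n+1} = (1 + 4/5z)y_n
  so R(z) = (1 + 4/5z)/(1 − 1/5z).

Boundary: |R(x)|=1, x<0.
x=-1.79: |R|=0.3181
R=−1: 1+4/5x = −1+1/5x ⇒ -3/5x=2 ⇒ x=2/(-3/5)=-3.3333
Confirm numerically:
  x=-2.157: |R|=0.50692 <1
  x=-1.707: |R|=0.27255 <1
  x=-1.623: |R|=0.22528 <1
  x=-1.337: |R|=0.05492 <1
  x=-3.839: |R|=1.17163 >1
  x=-3.816: |R|=1.16425 >1
  x=-3.595: |R|=1.09133 >1
Stable set (-3.3333, 0).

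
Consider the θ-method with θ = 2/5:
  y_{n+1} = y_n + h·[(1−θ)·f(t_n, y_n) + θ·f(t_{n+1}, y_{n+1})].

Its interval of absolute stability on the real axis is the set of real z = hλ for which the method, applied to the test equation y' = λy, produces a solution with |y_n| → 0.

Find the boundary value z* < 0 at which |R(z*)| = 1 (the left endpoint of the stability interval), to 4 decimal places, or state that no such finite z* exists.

Set f=λy, z=hλ:
  y_{n+1} = y_n + z·[3/5·y_n + 2/5·y_{n+1}] ⇒ (1 − 2/5z)y_{n+1} = (1 + 3/5z)y_n
  Hence R(z) = (1 + 3/5z)/(1 − 2/5z).

Find x<0 with |R(x)|<1.
x=-0.36: |R|=0.6853
R=−1: 1+3/5x = −1+2/5x ⇒ -1/5x=2 ⇒ x=2/(-1/5)=-10.0000
Confirm numerically:
  x=-7.539: |R|=0.87743 <1
  x=-6.982: |R|=0.84086 <1
  x=-5.572: |R|=0.72572 <1
  x=-10.480: |R|=1.01849 >1
  x=-10.295: |R|=1.01153 >1
So |R|<1 on (-10.0000, 0).

left endpoint -10.0000.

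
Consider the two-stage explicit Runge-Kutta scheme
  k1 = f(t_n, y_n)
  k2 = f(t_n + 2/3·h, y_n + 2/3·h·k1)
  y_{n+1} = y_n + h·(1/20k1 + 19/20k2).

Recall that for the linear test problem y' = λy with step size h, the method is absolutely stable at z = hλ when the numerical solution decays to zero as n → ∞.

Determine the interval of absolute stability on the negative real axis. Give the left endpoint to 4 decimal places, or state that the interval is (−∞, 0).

z∈(-1.5789,0).

With y'=λy (z=hλ):
  k1=λy_n ⇒ h·k1=z·y_n;  k2=λ(1+2/3z)y_n ⇒ h·k2=z(1+2/3z)y_n
  y_{n+1}/y_n = 1 + 1/20z + 19/20z(1+2/3z) = 1 + z + 19/30z²
  Hence R(z) = 1 + z + 19/30z².

Find x<0 with |R(x)|<1.
x=-1.51: |R|=0.9341
R=1: x+19/30x²=0 ⇒ x=−30/19=-1.5789; min R=1−1/(4·19/30)=0.6053>−1
Confirm numerically:
  x=-1.333: |R|=0.79236 <1
  x=-0.968: |R|=0.62545 <1
  x=-0.910: |R|=0.61446 <1
  x=-0.842: |R|=0.60701 <1
  x=-2.154: |R|=1.78449 >1
  x=-2.074: |R|=1.65027 >1
  x=-1.893: |R|=1.37652 >1
Interval (-1.5789, 0).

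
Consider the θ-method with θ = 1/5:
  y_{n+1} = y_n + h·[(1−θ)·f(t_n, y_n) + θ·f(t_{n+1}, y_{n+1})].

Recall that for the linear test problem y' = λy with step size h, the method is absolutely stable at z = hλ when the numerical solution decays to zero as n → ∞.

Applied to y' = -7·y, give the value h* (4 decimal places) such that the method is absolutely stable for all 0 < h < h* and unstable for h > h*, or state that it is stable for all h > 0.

(-3.3333,0); λ=-7 ⇒ h* = (10/3)/7 = 0.4762.

Set f=λy, z=hλ:
  y_{n+1} = y_n + z·[4/5·y_n + 1/5·y_{n+1}] ⇒ (1 − 1/5z)y_{n+1} = (1 + 4/5z)y_n
  so R(z) = (1 + 4/5z)/(1 − 1/5z).

Solve |R(x)|<1 on ℝ⁻.
x=-0.79: |R|=0.3178
R=−1: 1+4/5x = −1+1/5x ⇒ -3/5x=2 ⇒ x=2/(-3/5)=-3.3333
Confirm numerically:
  x=-2.918: |R|=0.84264 <1
  x=-2.776: |R|=0.78498 <1
  x=-1.517: |R|=0.16388 <1
  x=-3.587: |R|=1.08862 >1
  x=-3.518: |R|=1.06504 >1
Interval (-3.3333, 0).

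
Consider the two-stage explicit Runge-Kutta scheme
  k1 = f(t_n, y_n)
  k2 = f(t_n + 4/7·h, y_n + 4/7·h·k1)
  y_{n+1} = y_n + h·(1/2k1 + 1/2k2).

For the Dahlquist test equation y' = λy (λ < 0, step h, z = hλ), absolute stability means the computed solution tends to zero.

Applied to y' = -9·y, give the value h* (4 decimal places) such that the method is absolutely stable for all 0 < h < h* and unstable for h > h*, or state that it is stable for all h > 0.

(-3.5000,0); λ=-9 ⇒ h* = (7/2)/9 = 0.3889.

Test eqn y'=λy, z=hλ:
  k1=λy_n ⇒ h·k1=z·y_n;  k2=λ(1+4/7z)y_n ⇒ h·k2=z(1+4/7z)y_n
  y_{n+1}/y_n = 1 + 1/2z + 1/2z(1+4/7z) = 1 + z + 2/7z²
  R(z) = 1 + z + 2/7z².

Solve |R(x)|<1 on ℝ⁻.
x=-0.43: |R|=0.6228
R=1: x+2/7x²=0 ⇒ x=−7/2=-3.5000; min R=1−1/(4·2/7)=0.1250>−1
Confirm numerically:
  x=-3.275: |R|=0.78946 <1
  x=-3.180: |R|=0.70926 <1
  x=-3.040: |R|=0.60046 <1
  x=-1.929: |R|=0.13415 <1
  x=-4.047: |R|=1.63249 >1
  x=-4.012: |R|=1.58690 >1
So |R|<1 on (-3.5000, 0).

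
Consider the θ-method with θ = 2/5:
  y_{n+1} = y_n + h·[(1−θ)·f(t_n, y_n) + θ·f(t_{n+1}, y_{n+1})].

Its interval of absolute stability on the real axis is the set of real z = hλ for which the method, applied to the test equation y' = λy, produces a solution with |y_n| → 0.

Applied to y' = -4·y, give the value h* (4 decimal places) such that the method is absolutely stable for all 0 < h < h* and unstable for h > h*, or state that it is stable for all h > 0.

Set f=λy, z=hλ:
  y_{n+1} = y_n + z·[3/5·y_n + 2/5·y_{n+1}] ⇒ (1 − 2/5z)y_{n+1} = (1 + 3/5z)y_n
  so R(z) = (1 + 3/5z)/(1 − 2/5z).

Find x<0 with |R(x)|<1.
x=-1.79: |R|=0.0431
R=−1: 1+3/5x = −1+2/5x ⇒ -1/5x=2 ⇒ x=2/(-1/5)=-10.0000
Confirm numerically:
  x=-9.578: |R|=0.98253 <1
  x=-8.372: |R|=0.92513 <1
  x=-7.765: |R|=0.89113 <1
  x=-5.284: |R|=0.69707 <1
  x=-10.279: |R|=1.01092 >1
  x=-10.238: |R|=1.00934 >1
  x=-10.108: |R|=1.00428 >1
Interval (-10.0000, 0).

(-10.0000,0); λ=-4 ⇒ h* = (10)/4 = 2.5000.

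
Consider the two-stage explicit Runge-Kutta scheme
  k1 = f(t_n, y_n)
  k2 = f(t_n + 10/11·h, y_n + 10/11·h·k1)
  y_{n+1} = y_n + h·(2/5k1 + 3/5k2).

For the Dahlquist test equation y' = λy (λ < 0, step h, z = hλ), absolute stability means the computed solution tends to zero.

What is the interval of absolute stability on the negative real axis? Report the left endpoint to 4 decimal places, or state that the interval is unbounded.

(-1.8333, 0).

Test eqn y'=λy, z=hλ:
  k1=λy_n ⇒ h·k1=z·y_n;  k2=λ(1+10/11z)y_n ⇒ h·k2=z(1+10/11z)y_n
  y_{n+1}/y_n = 1 + 2/5z + 3/5z(1+10/11z) = 1 + z + 6/11z²
  Hence R(z) = 1 + z + 6/11z².

Solve |R(x)|<1 on ℝ⁻.
x=-1.3: |R|=0.6218
R=1: x+6/11x²=0 ⇒ x=−11/6=-1.8333; min R=1−1/(4·6/11)=0.5417>−1
Confirm numerically:
  x=-1.682: |R|=0.86116 <1
  x=-1.329: |R|=0.63440 <1
  x=-1.214: |R|=0.58989 <1
  x=-1.067: |R|=0.55399 <1
  x=-1.911: |R|=1.08096 >1
  x=-1.897: |R|=1.06588 >1
Stable set (-1.8333, 0).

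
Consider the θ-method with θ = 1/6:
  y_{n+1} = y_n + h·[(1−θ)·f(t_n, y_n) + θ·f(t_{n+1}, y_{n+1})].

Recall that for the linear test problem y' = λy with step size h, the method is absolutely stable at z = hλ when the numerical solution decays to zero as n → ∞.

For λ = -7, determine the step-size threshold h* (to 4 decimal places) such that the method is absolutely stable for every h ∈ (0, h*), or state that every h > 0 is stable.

With y'=λy (z=hλ):
  y_{n+1} = y_n + z·[5/6·y_n + 1/6·y_{n+1}] ⇒ (1 − 1/6z)y_{n+1} = (1 + 5/6z)y_n
  R(z) = (1 + 5/6z)/(1 − 1/6z).

Find x<0 with |R(x)|<1.
x=-1.35: |R|=0.1020
R=−1: 1+5/6x = −1+1/6x ⇒ -2/3x=2 ⇒ x=2/(-2/3)=-3.0000
Confirm numerically:
  x=-1.707: |R|=0.32892 <1
  x=-1.656: |R|=0.29781 <1
  x=-1.594: |R|=0.25942 <1
  x=-3.312: |R|=1.13402 >1
  x=-3.082: |R|=1.03612 >1
Interval (-3.0000, 0).

(-3.0000,0); λ=-7 ⇒ h* = (3)/7 = 0.4286.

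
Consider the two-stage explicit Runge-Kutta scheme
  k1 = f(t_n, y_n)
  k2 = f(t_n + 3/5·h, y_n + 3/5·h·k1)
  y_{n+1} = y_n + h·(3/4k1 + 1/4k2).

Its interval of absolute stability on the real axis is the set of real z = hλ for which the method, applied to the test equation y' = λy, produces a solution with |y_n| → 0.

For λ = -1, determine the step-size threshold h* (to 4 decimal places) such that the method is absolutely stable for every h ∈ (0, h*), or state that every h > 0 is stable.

(-6.6667,0); λ=-1 ⇒ h* = (20/3)/1 = 6.6667.

Set f=λy, z=hλ:
  k1=λy_n ⇒ h·k1=z·y_n;  k2=λ(1+3/5z)y_n ⇒ h·k2=z(1+3/5z)y_n
  y_{n+1}/y_n = 1 + 3/4z + 1/4z(1+3/5z) = 1 + z + 3/20z²
  ⇒ R(z) = 1 + z + 3/20z².

Find x<0 with |R(x)|<1.
x=-0.57: |R|=0.4787
R=1: x+3/20x²=0 ⇒ x=−20/3=-6.6667; min R=1−1/(4·3/20)=-0.6667>−1
Confirm numerically:
  x=-4.538: |R|=0.44898 <1
  x=-3.966: |R|=0.60663 <1
  x=-3.834: |R|=0.62907 <1
  x=-3.016: |R|=0.65156 <1
  x=-7.223: |R|=1.60276 >1
  x=-7.131: |R|=1.49667 >1
So |R|<1 on (-6.6667, 0).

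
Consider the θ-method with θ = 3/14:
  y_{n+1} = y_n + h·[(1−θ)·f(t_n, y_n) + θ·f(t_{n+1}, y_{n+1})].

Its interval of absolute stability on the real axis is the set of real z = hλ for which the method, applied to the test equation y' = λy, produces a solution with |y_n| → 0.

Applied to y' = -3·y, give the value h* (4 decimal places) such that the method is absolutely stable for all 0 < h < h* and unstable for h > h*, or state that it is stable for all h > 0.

(-3.5000,0); λ=-3 ⇒ h* = (7/2)/3 = 1.1667.

Set f=λy, z=hλ:
  y_{n+1} = y_n + z·[11/14·y_n + 3/14·y_{n+1}] ⇒ (1 − 3/14z)y_{n+1} = (1 + 11/14z)y_n
  ⇒ R(z) = (1 + 11/14z)/(1 − 3/14z).

Find x<0 with |R(x)|<1.
x=-0.87: |R|=0.2667
R=−1: 1+11/14x = −1+3/14x ⇒ -4/7x=2 ⇒ x=2/(-4/7)=-3.5000
Confirm numerically:
  x=-3.479: |R|=0.99313 <1
  x=-3.434: |R|=0.97827 <1
  x=-3.365: |R|=0.95518 <1
  x=-2.477: |R|=0.61812 <1
  x=-4.012: |R|=1.15732 >1
  x=-3.802: |R|=1.09510 >1
  x=-3.601: |R|=1.03258 >1
Interval (-3.5000, 0).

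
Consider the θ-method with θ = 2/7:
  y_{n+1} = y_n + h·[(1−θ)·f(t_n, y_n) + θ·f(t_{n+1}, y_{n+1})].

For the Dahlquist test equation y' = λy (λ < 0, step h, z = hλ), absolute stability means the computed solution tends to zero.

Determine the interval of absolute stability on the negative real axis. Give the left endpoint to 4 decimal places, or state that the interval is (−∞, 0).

(-4.6667, 0).

With y'=λy (z=hλ):
  y_{n+1} = y_n + z·[5/7·y_n + 2/7·y_{n+1}] ⇒ (1 − 2/7z)y_{n+1} = (1 + 5/7z)y_n
  ⇒ R(z) = (1 + 5/7z)/(1 − 2/7z).

Boundary: |R(x)|=1, x<0.
x=-1.2: |R|=0.1064
R=−1: 1+5/7x = −1+2/7x ⇒ -3/7x=2 ⇒ x=2/(-3/7)=-4.6667
Confirm numerically:
  x=-4.627: |R|=0.99268 <1
  x=-4.012: |R|=0.86928 <1
  x=-3.119: |R|=0.64927 <1
  x=-1.893: |R|=0.22854 <1
  x=-4.974: |R|=1.05440 >1
  x=-4.767: |R|=1.01820 >1
So |R|<1 on (-4.6667, 0).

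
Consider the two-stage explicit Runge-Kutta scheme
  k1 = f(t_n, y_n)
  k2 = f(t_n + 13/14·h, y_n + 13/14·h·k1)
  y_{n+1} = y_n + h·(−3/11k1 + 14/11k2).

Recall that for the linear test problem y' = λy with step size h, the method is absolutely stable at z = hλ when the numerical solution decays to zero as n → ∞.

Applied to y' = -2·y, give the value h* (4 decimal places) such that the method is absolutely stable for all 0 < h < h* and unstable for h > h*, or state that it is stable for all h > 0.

Set f=λy, z=hλ:
  k1=λy_n ⇒ h·k1=z·y_n;  k2=λ(1+13/14z)y_n ⇒ h·k2=z(1+13/14z)y_n
  y_{n+1}/y_n = 1 − 3/11z + 14/11z(1+13/14z) = 1 + z + 13/11z²
  ⇒ R(z) = 1 + z + 13/11z².

Need |R(x)|<1, x<0.
x=-0.82: |R|=0.9747
R=1: x+13/11x²=0 ⇒ x=−11/13=-0.8462; min R=1−1/(4·13/11)=0.7885>−1
Confirm numerically:
  x=-0.594: |R|=0.82299 <1
  x=-0.407: |R|=0.78877 <1
  x=-0.372: |R|=0.79154 <1
  x=-1.160: |R|=1.43025 >1
  x=-1.038: |R|=1.23534 >1
So |R|<1 on (-0.8462, 0).

(-0.8462,0); λ=-2 ⇒ h* = (11/13)/2 = 0.4231.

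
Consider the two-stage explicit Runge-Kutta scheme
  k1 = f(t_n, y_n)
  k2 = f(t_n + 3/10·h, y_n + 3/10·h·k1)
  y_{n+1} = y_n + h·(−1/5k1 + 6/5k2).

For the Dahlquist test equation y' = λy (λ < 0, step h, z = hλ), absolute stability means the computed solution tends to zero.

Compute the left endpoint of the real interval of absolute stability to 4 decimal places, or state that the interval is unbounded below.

z* = -2.7778.

Set f=λy, z=hλ:
  k1=λy_n ⇒ h·k1=z·y_n;  k2=λ(1+3/10z)y_n ⇒ h·k2=z(1+3/10z)y_n
  y_{n+1}/y_n = 1 − 1/5z + 6/5z(1+3/10z) = 1 + z + 9/25z²
  so R(z) = 1 + z + 9/25z².

Solve |R(x)|<1 on ℝ⁻.
x=-0.63: |R|=0.5129
R=1: x+9/25x²=0 ⇒ x=−25/9=-2.7778; min R=1−1/(4·9/25)=0.3056>−1
Confirm numerically:
  x=-2.672: |R|=0.89825 <1
  x=-2.272: |R|=0.58631 <1
  x=-1.894: |R|=0.39740 <1
  x=-1.825: |R|=0.37402 <1
  x=-3.281: |R|=1.59439 >1
  x=-3.247: |R|=1.54848 >1
  x=-2.941: |R|=1.17281 >1
Interval (-2.7778, 0).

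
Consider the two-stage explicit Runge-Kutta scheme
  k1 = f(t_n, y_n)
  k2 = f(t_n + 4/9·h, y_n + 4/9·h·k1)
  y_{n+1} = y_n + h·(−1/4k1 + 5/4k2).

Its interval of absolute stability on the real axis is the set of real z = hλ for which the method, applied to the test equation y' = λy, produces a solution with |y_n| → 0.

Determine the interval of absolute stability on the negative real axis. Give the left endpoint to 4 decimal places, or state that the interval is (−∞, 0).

z∈(-1.8000,0).

On y'=λy, z=hλ:
  k1=λy_n ⇒ h·k1=z·y_n;  k2=λ(1+4/9z)y_n ⇒ h·k2=z(1+4/9z)y_n
  y_{n+1}/y_n = 1 − 1/4z + 5/4z(1+4/9z) = 1 + z + 5/9z²
  Hence R(z) = 1 + z + 5/9z².

Boundary: |R(x)|=1, x<0.
x=-1.27: |R|=0.6261
R=1: x+5/9x²=0 ⇒ x=−9/5=-1.8000; min R=1−1/(4·5/9)=0.5500>−1
Confirm numerically:
  x=-1.533: |R|=0.77260 <1
  x=-1.292: |R|=0.63537 <1
  x=-1.276: |R|=0.62854 <1
  x=-2.038: |R|=1.26947 >1
  x=-1.901: |R|=1.10667 >1
Interval (-1.8000, 0).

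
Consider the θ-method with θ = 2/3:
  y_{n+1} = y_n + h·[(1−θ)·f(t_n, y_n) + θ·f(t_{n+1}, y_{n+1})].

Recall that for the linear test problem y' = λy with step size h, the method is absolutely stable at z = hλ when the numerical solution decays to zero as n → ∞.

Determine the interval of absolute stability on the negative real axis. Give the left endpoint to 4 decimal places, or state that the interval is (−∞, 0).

Set f=λy, z=hλ:
  y_{n+1} = y_n + z·[1/3·y_n + 2/3·y_{n+1}] ⇒ (1 − 2/3z)y_{n+1} = (1 + 1/3z)y_n
  R(z) = (1 + 1/3z)/(1 − 2/3z).

Need |R(x)|<1, x<0.
x=-0.81: |R|=0.4740
x=-2: |R|=0.1429
x=-10: |R|=0.3043
x=-100: |R|=0.4778
θ=2/3≥1/2 ⇒ |1+1/3x|<|1−2/3x| ∀x<0 ⇒ stable on all of ℝ⁻.

unbounded; (−∞, 0).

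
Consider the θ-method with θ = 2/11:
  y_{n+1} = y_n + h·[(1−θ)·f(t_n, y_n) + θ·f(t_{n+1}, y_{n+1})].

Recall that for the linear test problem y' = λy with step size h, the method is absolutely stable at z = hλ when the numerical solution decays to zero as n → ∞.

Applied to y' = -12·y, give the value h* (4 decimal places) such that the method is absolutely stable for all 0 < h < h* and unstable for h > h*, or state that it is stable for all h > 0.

(-3.1429,0); λ=-12 ⇒ h* = (22/7)/12 = 0.2619.

Test eqn y'=λy, z=hλ:
  y_{n+1} = y_n + z·[9/11·y_n + 2/11·y_{n+1}] ⇒ (1 − 2/11z)y_{n+1} = (1 + 9/11z)y_n
  R(z) = (1 + 9/11z)/(1 − 2/11z).

Need |R(x)|<1, x<0.
x=-1.58: |R|=0.2274
R=−1: 1+9/11x = −1+2/11x ⇒ -7/11x=2 ⇒ x=2/(-7/11)=-3.1429
Confirm numerically:
  x=-2.933: |R|=0.91290 <1
  x=-2.844: |R|=0.87464 <1
  x=-2.091: |R|=0.51502 <1
  x=-1.969: |R|=0.44993 <1
  x=-3.451: |R|=1.12049 >1
  x=-3.379: |R|=1.09308 >1
  x=-3.321: |R|=1.07068 >1
So |R|<1 on (-3.1429, 0).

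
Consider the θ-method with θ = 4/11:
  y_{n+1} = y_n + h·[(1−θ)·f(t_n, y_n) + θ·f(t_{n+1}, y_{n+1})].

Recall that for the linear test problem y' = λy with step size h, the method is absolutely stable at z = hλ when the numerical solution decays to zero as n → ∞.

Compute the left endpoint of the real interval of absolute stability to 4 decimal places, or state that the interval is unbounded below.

Set f=λy, z=hλ:
  y_{n+1} = y_n + z·[7/11·y_n + 4/11·y_{n+1}] ⇒ (1 − 4/11z)y_{n+1} = (1 + 7/11z)y_n
  R(z) = (1 + 7/11z)/(1 − 4/11z).

Solve |R(x)|<1 on ℝ⁻.
x=-1.18: |R|=0.1743
R=−1: 1+7/11x = −1+4/11x ⇒ -3/11x=2 ⇒ x=2/(-3/11)=-7.3333
Confirm numerically:
  x=-4.822: |R|=0.75125 <1
  x=-4.674: |R|=0.73134 <1
  x=-4.504: |R|=0.70747 <1
  x=-7.889: |R|=1.03917 >1
  x=-7.705: |R|=1.02666 >1
  x=-7.653: |R|=1.02305 >1
Interval (-7.3333, 0).

left endpoint -7.3333.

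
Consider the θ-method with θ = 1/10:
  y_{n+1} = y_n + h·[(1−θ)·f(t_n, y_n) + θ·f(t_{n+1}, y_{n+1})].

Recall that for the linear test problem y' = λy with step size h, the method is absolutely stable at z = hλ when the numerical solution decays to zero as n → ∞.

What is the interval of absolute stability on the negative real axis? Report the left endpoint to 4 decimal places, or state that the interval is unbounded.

(-2.5000, 0).

Set f=λy, z=hλ:
  y_{n+1} = y_n + z·[9/10·y_n + 1/10·y_{n+1}] ⇒ (1 − 1/10z)y_{n+1} = (1 + 9/10z)y_n
  Hence R(z) = (1 + 9/10z)/(1 − 1/10z).

Find x<0 with |R(x)|<1.
x=-1.66: |R|=0.4237
R=−1: 1+9/10x = −1+1/10x ⇒ -4/5x=2 ⇒ x=2/(-4/5)=-2.5000
Confirm numerically:
  x=-2.290: |R|=0.86330 <1
  x=-1.997: |R|=0.66458 <1
  x=-1.004: |R|=0.08760 <1
  x=-2.743: |R|=1.15255 >1
  x=-2.729: |R|=1.14392 >1
So |R|<1 on (-2.5000, 0).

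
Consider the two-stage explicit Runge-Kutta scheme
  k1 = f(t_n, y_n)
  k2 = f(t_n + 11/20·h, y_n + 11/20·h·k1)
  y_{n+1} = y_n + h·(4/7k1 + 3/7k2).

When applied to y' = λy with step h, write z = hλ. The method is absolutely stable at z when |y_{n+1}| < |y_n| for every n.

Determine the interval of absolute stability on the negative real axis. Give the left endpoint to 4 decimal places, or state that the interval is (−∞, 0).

z∈(-4.2424,0).

On y'=λy, z=hλ:
  k1=λy_n ⇒ h·k1=z·y_n;  k2=λ(1+11/20z)y_n ⇒ h·k2=z(1+11/20z)y_n
  y_{n+1}/y_n = 1 + 4/7z + 3/7z(1+11/20z) = 1 + z + 33/140z²
  so R(z) = 1 + z + 33/140z².

Solve |R(x)|<1 on ℝ⁻.
x=-0.96: |R|=0.2572
R=1: x+33/140x²=0 ⇒ x=−140/33=-4.2424; min R=1−1/(4·33/140)=-0.0606>−1
Confirm numerically:
  x=-4.144: |R|=0.90386 <1
  x=-3.348: |R|=0.29415 <1
  x=-3.050: |R|=0.14273 <1
  x=-2.899: |R|=0.08199 <1
  x=-4.755: |R|=1.57451 >1
  x=-4.293: |R|=1.05118 >1
Stable set (-4.2424, 0).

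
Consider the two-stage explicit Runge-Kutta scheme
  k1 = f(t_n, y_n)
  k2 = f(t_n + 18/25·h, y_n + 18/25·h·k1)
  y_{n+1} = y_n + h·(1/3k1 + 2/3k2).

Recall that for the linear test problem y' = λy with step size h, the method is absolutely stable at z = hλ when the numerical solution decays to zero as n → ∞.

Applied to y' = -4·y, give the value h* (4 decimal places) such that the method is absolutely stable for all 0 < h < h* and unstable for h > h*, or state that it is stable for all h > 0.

Set f=λy, z=hλ:
  k1=λy_n ⇒ h·k1=z·y_n;  k2=λ(1+18/25z)y_n ⇒ h·k2=z(1+18/25z)y_n
  y_{n+1}/y_n = 1 + 1/3z + 2/3z(1+18/25z) = 1 + z + 12/25z²
  Hence R(z) = 1 + z + 12/25z².

Need |R(x)|<1, x<0.
x=-1.36: |R|=0.5278
R=1: x+12/25x²=0 ⇒ x=−25/12=-2.0833; min R=1−1/(4·12/25)=0.4792>−1
Confirm numerically:
  x=-1.873: |R|=0.81090 <1
  x=-1.598: |R|=0.62773 <1
  x=-1.491: |R|=0.57608 <1
  x=-2.607: |R|=1.65530 >1
  x=-2.376: |R|=1.33378 >1
Stable set (-2.0833, 0).

(-2.0833,0); λ=-4 ⇒ h* = (25/12)/4 = 0.5208.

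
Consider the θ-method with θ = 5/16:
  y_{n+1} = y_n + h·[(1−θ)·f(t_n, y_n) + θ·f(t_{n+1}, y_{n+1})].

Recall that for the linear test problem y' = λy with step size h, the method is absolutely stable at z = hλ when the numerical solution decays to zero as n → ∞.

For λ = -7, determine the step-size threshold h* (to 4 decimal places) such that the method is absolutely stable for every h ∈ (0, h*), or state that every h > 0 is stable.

(-5.3333,0); λ=-7 ⇒ h* = (16/3)/7 = 0.7619.

On y'=λy, z=hλ:
  y_{n+1} = y_n + z·[11/16·y_n + 5/16·y_{n+1}] ⇒ (1 − 5/16z)y_{n+1} = (1 + 11/16z)y_n
  Hence R(z) = (1 + 11/16z)/(1 − 5/16z).

Find x<0 with |R(x)|<1.
x=-1.77: |R|=0.1396
R=−1: 1+11/16x = −1+5/16x ⇒ -3/8x=2 ⇒ x=2/(-3/8)=-5.3333
Confirm numerically:
  x=-4.926: |R|=0.93985 <1
  x=-4.857: |R|=0.92906 <1
  x=-2.246: |R|=0.31972 <1
  x=-5.898: |R|=1.07448 >1
  x=-5.575: |R|=1.03305 >1
  x=-5.387: |R|=1.00750 >1
So |R|<1 on (-5.3333, 0).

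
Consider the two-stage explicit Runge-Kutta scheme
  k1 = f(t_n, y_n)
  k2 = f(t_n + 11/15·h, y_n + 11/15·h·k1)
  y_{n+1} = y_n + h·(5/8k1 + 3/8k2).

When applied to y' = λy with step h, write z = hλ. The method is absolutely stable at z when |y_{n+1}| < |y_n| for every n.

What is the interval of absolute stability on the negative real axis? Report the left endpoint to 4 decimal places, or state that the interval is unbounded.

Test eqn y'=λy, z=hλ:
  k1=λy_n ⇒ h·k1=z·y_n;  k2=λ(1+11/15z)y_n ⇒ h·k2=z(1+11/15z)y_n
  y_{n+1}/y_n = 1 + 5/8z + 3/8z(1+11/15z) = 1 + z + 11/40z²
  ⇒ R(z) = 1 + z + 11/40z².

Solve |R(x)|<1 on ℝ⁻.
x=-0.98: |R|=0.2841
R=1: x+11/40x²=0 ⇒ x=−40/11=-3.6364; min R=1−1/(4·11/40)=0.0909>−1
Confirm numerically:
  x=-3.301: |R|=0.69557 <1
  x=-2.156: |R|=0.12229 <1
  x=-2.099: |R|=0.11260 <1
  x=-2.080: |R|=0.10976 <1
  x=-4.230: |R|=1.69055 >1
  x=-3.975: |R|=1.37017 >1
  x=-3.946: |R|=1.33600 >1
Interval (-3.6364, 0).

(-3.6364, 0).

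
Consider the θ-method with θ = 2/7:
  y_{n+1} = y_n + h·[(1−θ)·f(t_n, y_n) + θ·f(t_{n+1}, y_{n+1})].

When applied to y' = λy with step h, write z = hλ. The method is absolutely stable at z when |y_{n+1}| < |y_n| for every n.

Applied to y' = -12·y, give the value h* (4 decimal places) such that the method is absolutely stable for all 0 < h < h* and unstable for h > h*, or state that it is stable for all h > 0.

(-4.6667,0); λ=-12 ⇒ h* = (14/3)/12 = 0.3889.

On y'=λy, z=hλ:
  y_{n+1} = y_n + z·[5/7·y_n + 2/7·y_{n+1}] ⇒ (1 − 2/7z)y_{n+1} = (1 + 5/7z)y_n
  so R(z) = (1 + 5/7z)/(1 − 2/7z).

Find x<0 with |R(x)|<1.
x=-0.84: |R|=0.3226
R=−1: 1+5/7x = −1+2/7x ⇒ -3/7x=2 ⇒ x=2/(-3/7)=-4.6667
Confirm numerically:
  x=-4.579: |R|=0.98372 <1
  x=-3.753: |R|=0.81104 <1
  x=-3.468: |R|=0.74196 <1
  x=-5.172: |R|=1.08741 >1
  x=-5.118: |R|=1.07856 >1
  x=-5.052: |R|=1.06759 >1
So |R|<1 on (-4.6667, 0).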